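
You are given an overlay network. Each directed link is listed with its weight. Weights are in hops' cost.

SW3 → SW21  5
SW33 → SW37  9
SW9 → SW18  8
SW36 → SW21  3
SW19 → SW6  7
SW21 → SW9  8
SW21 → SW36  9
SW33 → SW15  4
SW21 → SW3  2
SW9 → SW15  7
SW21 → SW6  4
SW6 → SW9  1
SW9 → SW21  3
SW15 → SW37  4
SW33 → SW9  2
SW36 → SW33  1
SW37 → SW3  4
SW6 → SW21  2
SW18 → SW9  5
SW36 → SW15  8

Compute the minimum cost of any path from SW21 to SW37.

16 hops' cost

Running Dijkstra from SW21:
SW21: 0
SW3: 2  (via SW21)
SW6: 4  (via SW21)
SW9: 5  (via SW6)
SW36: 9  (via SW21)
SW33: 10  (via SW36)
SW15: 12  (via SW9)
SW18: 13  (via SW9)
SW37: 16  (via SW15)
Shortest route: SW21 → SW6 → SW9 → SW15 → SW37 = 16 hops' cost.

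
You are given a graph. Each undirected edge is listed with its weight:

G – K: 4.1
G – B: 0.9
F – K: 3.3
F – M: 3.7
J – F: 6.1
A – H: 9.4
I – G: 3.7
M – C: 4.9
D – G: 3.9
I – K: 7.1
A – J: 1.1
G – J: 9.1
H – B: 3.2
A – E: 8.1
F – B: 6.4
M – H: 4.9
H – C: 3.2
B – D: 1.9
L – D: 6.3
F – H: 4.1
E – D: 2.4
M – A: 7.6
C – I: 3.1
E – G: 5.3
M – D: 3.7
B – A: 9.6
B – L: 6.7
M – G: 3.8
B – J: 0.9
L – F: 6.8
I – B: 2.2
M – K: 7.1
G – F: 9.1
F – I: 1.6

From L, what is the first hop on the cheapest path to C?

F

Compare a few routes:
L–F–I–C: 6.8+1.6+3.1 = 11.5
L–D–B–I–C: 6.3+1.9+2.2+3.1 = 13.5
L–B–I–C: 6.7+2.2+3.1 = 12
L–B–H–C: 6.7+3.2+3.2 = 13.1
The minimum is 11.5 via L–F–I–C.
So from L the first move is to F.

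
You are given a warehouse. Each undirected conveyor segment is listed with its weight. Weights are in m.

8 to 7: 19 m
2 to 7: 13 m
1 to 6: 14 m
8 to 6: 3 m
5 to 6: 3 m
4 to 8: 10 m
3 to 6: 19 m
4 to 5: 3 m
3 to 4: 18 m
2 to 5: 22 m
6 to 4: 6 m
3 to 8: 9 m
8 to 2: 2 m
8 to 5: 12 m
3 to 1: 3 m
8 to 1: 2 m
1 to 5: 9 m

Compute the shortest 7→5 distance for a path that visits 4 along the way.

27 m

Best 7 to 4: 7 → 2 → 8 → 6 → 4 costing 24
Shortest 4→5: 4 → 5 = 3
Total via 4: 24 + 3 = 27 m.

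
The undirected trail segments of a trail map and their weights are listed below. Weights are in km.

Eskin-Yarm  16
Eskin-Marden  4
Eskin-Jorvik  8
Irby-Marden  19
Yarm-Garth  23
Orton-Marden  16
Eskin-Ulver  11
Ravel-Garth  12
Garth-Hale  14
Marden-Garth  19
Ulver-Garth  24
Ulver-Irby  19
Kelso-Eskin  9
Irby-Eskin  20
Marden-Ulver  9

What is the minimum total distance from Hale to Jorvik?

45 km

Shortest distances from Hale:
Hale: 0
Garth: 14  (via Hale)
Ravel: 26  (via Garth)
Marden: 33  (via Garth)
Yarm: 37  (via Garth)
Eskin: 37  (via Marden)
Ulver: 38  (via Garth)
Jorvik: 45  (via Eskin)
Shortest route: Hale–Garth–Marden–Eskin–Jorvik = 45 km.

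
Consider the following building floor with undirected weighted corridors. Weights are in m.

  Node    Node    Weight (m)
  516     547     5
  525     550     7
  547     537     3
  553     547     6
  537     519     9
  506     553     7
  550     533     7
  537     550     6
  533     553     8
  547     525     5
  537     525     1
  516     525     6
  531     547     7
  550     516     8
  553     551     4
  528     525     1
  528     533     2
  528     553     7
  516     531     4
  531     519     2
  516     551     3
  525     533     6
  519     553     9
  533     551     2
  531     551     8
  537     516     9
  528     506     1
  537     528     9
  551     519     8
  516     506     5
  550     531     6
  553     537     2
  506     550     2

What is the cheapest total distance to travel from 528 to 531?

9 m

Candidate routes:
528 → 525 → 516 → 531: 1+6+4 = 11
528 → 533 → 551 → 516 → 531: 2+2+3+4 = 11
528 → 506 → 516 → 531: 1+5+4 = 10
528 → 506 → 550 → 531: 1+2+6 = 9
The minimum is 9 m via 528 → 506 → 550 → 531.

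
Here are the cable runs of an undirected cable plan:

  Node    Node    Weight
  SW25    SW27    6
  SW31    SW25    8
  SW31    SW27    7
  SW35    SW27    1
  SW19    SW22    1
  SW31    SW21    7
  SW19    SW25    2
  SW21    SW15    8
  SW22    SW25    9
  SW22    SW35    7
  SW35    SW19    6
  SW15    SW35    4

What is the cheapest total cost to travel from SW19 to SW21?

Compare a few routes:
SW19 → SW25 → SW31 → SW21: 2+8+7 = 17
SW19 → SW35 → SW15 → SW21: 6+4+8 = 18
The minimum is 17 via SW19 → SW25 → SW31 → SW21.

17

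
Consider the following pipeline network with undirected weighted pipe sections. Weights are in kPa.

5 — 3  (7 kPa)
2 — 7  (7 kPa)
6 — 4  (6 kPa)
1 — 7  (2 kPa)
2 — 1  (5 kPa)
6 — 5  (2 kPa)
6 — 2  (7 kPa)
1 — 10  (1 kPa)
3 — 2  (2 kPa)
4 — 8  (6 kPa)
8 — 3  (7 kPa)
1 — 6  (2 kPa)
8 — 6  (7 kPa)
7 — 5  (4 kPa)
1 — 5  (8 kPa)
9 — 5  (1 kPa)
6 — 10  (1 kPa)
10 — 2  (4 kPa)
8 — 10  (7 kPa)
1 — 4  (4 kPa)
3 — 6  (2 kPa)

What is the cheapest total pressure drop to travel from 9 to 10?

Running Dijkstra from 9:
9: 0
5: 1  (via 9)
6: 3  (via 5)
10: 4  (via 6)
Shortest route: 9–5–6–10 = 4 kPa.

4 kPa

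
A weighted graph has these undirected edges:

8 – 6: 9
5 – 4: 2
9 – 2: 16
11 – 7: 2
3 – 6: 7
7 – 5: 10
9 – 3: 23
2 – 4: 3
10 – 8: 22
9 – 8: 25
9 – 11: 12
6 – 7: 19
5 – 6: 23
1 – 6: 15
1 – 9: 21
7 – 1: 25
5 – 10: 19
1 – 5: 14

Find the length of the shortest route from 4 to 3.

Compare a few routes:
4 → 5 → 6 → 3: 2+23+7 = 32
4 → 5 → 7 → 6 → 3: 2+10+19+7 = 38
Cheapest is 4 → 5 → 6 → 3 at 32.

32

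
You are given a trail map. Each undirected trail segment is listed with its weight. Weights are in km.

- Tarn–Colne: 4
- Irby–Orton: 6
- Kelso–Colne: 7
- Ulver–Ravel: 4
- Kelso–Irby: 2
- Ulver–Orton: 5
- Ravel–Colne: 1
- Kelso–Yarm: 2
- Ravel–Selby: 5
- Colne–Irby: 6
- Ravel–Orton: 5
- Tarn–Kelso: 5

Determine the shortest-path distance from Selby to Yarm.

Compare a few routes:
Selby–Ravel–Colne–Kelso–Yarm: 5+1+7+2 = 15
Selby–Ravel–Colne–Irby–Kelso–Yarm: 5+1+6+2+2 = 16
Cheapest is Selby–Ravel–Colne–Kelso–Yarm at 15 km.

15 km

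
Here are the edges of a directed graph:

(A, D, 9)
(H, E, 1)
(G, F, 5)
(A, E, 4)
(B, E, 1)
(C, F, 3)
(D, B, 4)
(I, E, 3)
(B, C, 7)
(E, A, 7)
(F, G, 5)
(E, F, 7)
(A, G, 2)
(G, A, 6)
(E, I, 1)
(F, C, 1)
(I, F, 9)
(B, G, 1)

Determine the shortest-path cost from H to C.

Shortest distances from H:
H: 0
E: 1  (via H)
I: 2  (via E)
A: 8  (via E)
F: 8  (via E)
C: 9  (via F)
Shortest route: H–E–F–C = 9.

9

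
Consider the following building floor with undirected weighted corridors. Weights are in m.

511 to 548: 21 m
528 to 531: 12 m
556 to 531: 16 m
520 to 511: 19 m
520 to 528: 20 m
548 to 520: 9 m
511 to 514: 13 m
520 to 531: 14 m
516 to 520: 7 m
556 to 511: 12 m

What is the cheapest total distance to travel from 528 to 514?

52 m

Candidate routes:
528–531–520–511–514: 12+14+19+13 = 58
528–520–511–514: 20+19+13 = 52
528–531–556–511–514: 12+16+12+13 = 53
The minimum is 52 m via 528–520–511–514.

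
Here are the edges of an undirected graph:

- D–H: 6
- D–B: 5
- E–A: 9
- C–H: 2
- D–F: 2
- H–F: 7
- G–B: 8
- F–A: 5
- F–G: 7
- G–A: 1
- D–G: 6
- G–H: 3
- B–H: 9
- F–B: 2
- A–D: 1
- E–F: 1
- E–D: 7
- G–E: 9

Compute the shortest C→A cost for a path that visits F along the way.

12

Shortest C→F: C → H → F = 9
Shortest F→A: F → D → A = 3
Total via F: 9 + 3 = 12.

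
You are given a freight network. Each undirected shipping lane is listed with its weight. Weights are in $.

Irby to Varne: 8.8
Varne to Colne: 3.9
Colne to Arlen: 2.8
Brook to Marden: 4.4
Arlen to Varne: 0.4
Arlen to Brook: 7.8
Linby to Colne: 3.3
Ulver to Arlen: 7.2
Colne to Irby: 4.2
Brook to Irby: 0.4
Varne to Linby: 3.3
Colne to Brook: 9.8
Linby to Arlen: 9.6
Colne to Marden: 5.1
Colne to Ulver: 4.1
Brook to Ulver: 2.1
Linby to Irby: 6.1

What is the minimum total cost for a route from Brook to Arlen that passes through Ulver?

$9

Shortest Brook→Ulver: Brook → Ulver = 2.1
Best Ulver to Arlen: Ulver → Colne → Arlen costing 6.9
Total via Ulver: 2.1 + 6.9 = $9.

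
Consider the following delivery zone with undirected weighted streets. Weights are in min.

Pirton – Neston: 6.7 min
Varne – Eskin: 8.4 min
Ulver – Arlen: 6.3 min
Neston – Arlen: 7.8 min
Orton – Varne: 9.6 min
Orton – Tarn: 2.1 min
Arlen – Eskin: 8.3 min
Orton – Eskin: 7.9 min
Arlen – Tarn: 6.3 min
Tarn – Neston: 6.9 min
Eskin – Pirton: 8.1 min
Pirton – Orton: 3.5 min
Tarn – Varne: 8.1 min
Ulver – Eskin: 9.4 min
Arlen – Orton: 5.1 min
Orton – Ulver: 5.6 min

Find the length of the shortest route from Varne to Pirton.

Settle nodes by increasing distance from Varne:
Varne: 0
Tarn: 8.1  (via Varne)
Eskin: 8.4  (via Varne)
Orton: 9.6  (via Varne)
Pirton: 13.1  (via Orton)
Shortest route: Varne–Orton–Pirton = 13.1 min.

13.1 min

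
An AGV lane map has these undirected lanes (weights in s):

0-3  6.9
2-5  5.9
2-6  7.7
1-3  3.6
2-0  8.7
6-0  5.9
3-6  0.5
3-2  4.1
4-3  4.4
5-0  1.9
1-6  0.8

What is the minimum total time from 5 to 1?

Shortest distances from 5:
5: 0
0: 1.9  (via 5)
2: 5.9  (via 5)
6: 7.8  (via 0)
3: 8.3  (via 6)
1: 8.6  (via 6)
Shortest route: 5–0–6–1 = 8.6 s.

8.6 s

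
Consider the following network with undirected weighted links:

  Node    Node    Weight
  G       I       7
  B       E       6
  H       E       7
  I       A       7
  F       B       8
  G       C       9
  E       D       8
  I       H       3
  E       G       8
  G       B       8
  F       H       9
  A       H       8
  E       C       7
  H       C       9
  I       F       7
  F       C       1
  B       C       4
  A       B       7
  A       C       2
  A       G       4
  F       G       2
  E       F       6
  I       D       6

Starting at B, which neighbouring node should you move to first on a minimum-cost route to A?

Candidate routes:
B → F → C → A: 8+1+2 = 11
B → A: 7 = 7
B → C → A: 4+2 = 6
Cheapest is B → C → A at 6.
So from B the first move is to C.

C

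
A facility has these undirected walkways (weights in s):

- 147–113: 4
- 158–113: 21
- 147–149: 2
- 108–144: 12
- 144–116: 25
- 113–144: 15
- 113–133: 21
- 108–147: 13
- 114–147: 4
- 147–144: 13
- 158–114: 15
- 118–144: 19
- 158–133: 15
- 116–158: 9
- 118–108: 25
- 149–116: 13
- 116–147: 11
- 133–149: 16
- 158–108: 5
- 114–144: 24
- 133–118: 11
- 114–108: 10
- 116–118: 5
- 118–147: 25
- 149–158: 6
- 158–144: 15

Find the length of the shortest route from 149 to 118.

Settle nodes by increasing distance from 149:
149: 0
147: 2  (via 149)
158: 6  (via 149)
114: 6  (via 147)
113: 6  (via 147)
108: 11  (via 158)
116: 13  (via 149)
144: 15  (via 147)
133: 16  (via 149)
118: 18  (via 116)
Shortest route: 149 → 116 → 118 = 18 s.

18 s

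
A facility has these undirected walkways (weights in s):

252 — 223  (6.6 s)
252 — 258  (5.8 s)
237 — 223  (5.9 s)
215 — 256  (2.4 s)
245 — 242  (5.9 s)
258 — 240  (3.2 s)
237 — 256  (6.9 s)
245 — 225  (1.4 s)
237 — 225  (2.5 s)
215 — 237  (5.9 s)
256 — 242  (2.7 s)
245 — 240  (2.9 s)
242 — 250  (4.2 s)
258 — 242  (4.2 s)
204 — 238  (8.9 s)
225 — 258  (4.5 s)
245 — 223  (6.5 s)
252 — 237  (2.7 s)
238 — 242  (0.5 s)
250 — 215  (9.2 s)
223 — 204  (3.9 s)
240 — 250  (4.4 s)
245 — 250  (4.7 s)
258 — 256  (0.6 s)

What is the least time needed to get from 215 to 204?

14.5 s

Shortest distances from 215:
215: 0
256: 2.4  (via 215)
258: 3  (via 256)
242: 5.1  (via 256)
238: 5.6  (via 242)
237: 5.9  (via 215)
240: 6.2  (via 258)
225: 7.5  (via 258)
252: 8.6  (via 237)
245: 8.9  (via 225)
250: 9.2  (via 215)
223: 11.8  (via 237)
204: 14.5  (via 238)
Shortest route: 215 → 256 → 242 → 238 → 204 = 14.5 s.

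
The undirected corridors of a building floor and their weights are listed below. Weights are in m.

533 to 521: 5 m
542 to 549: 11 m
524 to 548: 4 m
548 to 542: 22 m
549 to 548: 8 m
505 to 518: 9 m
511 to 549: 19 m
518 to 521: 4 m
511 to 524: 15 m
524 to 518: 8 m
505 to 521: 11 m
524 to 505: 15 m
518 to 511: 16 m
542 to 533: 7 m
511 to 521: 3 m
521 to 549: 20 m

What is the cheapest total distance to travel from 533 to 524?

17 m

Settle nodes by increasing distance from 533:
533: 0
521: 5  (via 533)
542: 7  (via 533)
511: 8  (via 521)
518: 9  (via 521)
505: 16  (via 521)
524: 17  (via 518)
Shortest route: 533–521–518–524 = 17 m.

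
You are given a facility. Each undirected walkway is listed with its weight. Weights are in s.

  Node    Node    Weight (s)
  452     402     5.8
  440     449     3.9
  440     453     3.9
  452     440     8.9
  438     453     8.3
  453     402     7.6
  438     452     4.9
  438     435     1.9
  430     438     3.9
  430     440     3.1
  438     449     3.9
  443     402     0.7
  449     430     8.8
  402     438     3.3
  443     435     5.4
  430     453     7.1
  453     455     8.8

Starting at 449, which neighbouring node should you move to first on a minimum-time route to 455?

440

Candidate routes:
449 → 440 → 453 → 455: 3.9+3.9+8.8 = 16.6
449 → 438 → 453 → 455: 3.9+8.3+8.8 = 21
449 → 440 → 430 → 453 → 455: 3.9+3.1+7.1+8.8 = 22.9
449 → 438 → 402 → 453 → 455: 3.9+3.3+7.6+8.8 = 23.6
The minimum is 16.6 s via 449 → 440 → 453 → 455.
So from 449 the first move is to 440.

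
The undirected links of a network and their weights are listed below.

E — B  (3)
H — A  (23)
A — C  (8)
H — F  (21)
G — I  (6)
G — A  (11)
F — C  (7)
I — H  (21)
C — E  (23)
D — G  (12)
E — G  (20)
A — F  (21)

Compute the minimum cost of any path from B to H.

Enumerating some paths:
B → E → G → I → H: 3+20+6+21 = 50
B → E → G → A → H: 3+20+11+23 = 57
B → E → C → A → H: 3+23+8+23 = 57
B → E → C → F → H: 3+23+7+21 = 54
The minimum is 50 via B → E → G → I → H.

50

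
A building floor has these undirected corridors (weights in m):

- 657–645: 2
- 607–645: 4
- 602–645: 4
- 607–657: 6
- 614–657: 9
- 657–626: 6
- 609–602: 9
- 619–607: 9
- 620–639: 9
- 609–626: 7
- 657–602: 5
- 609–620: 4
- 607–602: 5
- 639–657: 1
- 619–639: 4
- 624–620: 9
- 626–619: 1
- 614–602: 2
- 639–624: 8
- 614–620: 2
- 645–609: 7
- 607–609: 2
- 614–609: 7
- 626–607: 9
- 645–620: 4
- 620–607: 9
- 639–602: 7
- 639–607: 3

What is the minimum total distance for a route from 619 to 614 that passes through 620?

13 m

Shortest 619→620: 619–639–657–645–620 = 11
Best 620 to 614: 620–614 costing 2
Total via 620: 11 + 2 = 13 m.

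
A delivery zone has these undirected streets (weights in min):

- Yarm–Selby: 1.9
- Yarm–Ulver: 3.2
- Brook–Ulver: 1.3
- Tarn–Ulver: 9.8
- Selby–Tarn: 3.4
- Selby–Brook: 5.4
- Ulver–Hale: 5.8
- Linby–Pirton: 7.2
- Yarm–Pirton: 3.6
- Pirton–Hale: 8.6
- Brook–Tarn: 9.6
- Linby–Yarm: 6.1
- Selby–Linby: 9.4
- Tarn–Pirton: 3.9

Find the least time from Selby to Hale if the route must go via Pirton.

Shortest Selby→Pirton: Selby → Yarm → Pirton = 5.5
Best Pirton to Hale: Pirton → Hale costing 8.6
Total via Pirton: 5.5 + 8.6 = 14.1 min.

14.1 min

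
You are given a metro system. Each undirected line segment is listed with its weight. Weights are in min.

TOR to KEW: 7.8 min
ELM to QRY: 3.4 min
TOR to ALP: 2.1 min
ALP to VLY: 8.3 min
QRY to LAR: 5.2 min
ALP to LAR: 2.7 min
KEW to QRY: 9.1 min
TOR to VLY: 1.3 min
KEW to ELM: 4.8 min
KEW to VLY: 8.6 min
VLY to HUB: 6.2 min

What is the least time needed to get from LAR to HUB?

Settle nodes by increasing distance from LAR:
LAR: 0
ALP: 2.7  (via LAR)
TOR: 4.8  (via ALP)
QRY: 5.2  (via LAR)
VLY: 6.1  (via TOR)
ELM: 8.6  (via QRY)
HUB: 12.3  (via VLY)
Shortest route: LAR–ALP–TOR–VLY–HUB = 12.3 min.

12.3 min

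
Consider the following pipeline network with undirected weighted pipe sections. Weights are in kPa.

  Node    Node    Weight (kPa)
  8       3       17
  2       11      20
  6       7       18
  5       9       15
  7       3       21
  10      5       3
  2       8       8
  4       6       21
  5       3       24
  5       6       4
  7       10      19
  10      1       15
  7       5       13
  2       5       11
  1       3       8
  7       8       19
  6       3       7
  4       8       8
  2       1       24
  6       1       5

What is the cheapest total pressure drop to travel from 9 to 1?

24 kPa

Settle nodes by increasing distance from 9:
9: 0
5: 15  (via 9)
10: 18  (via 5)
6: 19  (via 5)
1: 24  (via 6)
Shortest route: 9–5–6–1 = 24 kPa.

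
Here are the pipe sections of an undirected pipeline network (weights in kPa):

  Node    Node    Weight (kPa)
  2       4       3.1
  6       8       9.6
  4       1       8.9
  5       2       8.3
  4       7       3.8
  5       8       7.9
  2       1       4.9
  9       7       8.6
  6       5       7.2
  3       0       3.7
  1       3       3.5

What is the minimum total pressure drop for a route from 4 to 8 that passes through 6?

Best 4 to 6: 4 → 2 → 5 → 6 costing 18.6
Best 6 to 8: 6 → 8 costing 9.6
Total via 6: 18.6 + 9.6 = 28.2 kPa.

28.2 kPa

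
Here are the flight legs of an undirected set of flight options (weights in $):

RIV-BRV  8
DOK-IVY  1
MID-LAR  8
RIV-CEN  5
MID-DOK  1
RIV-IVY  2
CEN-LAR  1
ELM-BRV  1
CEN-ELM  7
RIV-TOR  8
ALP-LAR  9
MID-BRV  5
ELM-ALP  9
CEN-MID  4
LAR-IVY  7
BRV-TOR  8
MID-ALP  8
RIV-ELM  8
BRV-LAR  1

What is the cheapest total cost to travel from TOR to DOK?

$11

Compare a few routes:
TOR–RIV–IVY–DOK: 8+2+1 = 11
TOR–BRV–LAR–CEN–MID–DOK: 8+1+1+4+1 = 15
TOR–BRV–MID–DOK: 8+5+1 = 14
Cheapest is TOR–RIV–IVY–DOK at $11.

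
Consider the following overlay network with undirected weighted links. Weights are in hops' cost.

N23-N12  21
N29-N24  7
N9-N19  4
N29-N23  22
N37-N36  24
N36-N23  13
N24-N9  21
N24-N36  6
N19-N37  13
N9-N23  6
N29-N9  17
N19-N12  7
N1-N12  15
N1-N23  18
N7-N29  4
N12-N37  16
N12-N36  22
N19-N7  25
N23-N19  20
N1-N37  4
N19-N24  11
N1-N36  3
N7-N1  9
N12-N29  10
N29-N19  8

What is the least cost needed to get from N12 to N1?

Enumerating some paths:
N12–N1: 15 = 15
N12–N37–N1: 16+4 = 20
N12–N19–N37–N1: 7+13+4 = 24
N12–N29–N7–N1: 10+4+9 = 23
The minimum is 15 hops' cost via N12–N1.

15 hops' cost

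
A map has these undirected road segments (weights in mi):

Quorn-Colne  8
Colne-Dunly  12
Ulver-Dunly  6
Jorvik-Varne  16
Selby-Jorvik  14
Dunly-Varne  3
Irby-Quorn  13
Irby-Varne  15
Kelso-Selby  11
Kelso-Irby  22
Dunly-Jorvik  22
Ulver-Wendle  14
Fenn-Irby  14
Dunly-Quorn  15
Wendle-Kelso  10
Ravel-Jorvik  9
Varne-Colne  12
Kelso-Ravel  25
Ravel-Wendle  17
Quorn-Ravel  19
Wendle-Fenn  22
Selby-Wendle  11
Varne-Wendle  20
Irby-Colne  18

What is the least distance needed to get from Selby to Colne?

Compare a few routes:
Selby - Wendle - Varne - Colne: 11+20+12 = 43
Selby - Jorvik - Varne - Colne: 14+16+12 = 42
Cheapest is Selby - Jorvik - Varne - Colne at 42 mi.

42 mi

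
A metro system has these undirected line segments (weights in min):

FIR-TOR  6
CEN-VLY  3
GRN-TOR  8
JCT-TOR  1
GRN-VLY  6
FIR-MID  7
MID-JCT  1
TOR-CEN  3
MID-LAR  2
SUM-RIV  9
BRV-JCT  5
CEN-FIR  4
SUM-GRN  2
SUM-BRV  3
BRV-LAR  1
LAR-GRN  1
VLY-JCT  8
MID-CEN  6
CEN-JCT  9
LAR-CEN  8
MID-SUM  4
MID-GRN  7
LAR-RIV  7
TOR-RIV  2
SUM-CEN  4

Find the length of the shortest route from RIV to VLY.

8 min

Enumerating some paths:
RIV–TOR–JCT–VLY: 2+1+8 = 11
RIV–TOR–CEN–VLY: 2+3+3 = 8
Cheapest is RIV–TOR–CEN–VLY at 8 min.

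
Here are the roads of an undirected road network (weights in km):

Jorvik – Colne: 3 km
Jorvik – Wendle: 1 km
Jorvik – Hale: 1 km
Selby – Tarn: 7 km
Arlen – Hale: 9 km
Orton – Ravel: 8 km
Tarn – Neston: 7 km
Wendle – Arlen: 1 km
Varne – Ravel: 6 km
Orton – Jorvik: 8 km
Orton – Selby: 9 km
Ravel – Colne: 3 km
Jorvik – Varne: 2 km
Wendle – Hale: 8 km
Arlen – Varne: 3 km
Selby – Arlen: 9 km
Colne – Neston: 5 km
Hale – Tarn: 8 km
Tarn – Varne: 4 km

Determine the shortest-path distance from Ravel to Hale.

7 km

Shortest distances from Ravel:
Ravel: 0
Colne: 3  (via Ravel)
Varne: 6  (via Ravel)
Jorvik: 6  (via Colne)
Wendle: 7  (via Jorvik)
Hale: 7  (via Jorvik)
Shortest route: Ravel–Colne–Jorvik–Hale = 7 km.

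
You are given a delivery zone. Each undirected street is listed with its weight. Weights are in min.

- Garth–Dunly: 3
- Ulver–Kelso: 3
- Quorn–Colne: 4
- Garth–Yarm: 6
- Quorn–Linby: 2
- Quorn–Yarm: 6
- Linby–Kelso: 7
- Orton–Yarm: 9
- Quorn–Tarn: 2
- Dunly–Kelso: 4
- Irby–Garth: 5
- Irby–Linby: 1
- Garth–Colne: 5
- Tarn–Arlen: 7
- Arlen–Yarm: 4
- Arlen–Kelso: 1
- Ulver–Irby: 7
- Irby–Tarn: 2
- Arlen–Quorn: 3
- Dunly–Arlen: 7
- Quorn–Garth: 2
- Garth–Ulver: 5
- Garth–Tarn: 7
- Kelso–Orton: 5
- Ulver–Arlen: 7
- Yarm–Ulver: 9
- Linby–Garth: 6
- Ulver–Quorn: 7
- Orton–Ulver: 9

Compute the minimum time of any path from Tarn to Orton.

Shortest distances from Tarn:
Tarn: 0
Irby: 2  (via Tarn)
Quorn: 2  (via Tarn)
Linby: 3  (via Irby)
Garth: 4  (via Quorn)
Arlen: 5  (via Quorn)
Colne: 6  (via Quorn)
Kelso: 6  (via Arlen)
Dunly: 7  (via Garth)
Yarm: 8  (via Quorn)
Ulver: 9  (via Irby)
Orton: 11  (via Kelso)
Shortest route: Tarn → Quorn → Arlen → Kelso → Orton = 11 min.

11 min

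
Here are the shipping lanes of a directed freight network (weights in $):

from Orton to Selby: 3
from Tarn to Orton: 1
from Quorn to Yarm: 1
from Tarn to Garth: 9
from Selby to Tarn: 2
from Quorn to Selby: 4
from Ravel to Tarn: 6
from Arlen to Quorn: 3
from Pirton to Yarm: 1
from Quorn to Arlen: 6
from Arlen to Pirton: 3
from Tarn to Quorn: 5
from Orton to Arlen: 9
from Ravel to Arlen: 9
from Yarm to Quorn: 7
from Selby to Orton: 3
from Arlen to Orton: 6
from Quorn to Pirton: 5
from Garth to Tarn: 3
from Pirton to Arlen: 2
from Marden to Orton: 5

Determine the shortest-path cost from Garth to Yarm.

Settle nodes by increasing distance from Garth:
Garth: 0
Tarn: 3  (via Garth)
Orton: 4  (via Tarn)
Selby: 7  (via Orton)
Quorn: 8  (via Tarn)
Yarm: 9  (via Quorn)
Shortest route: Garth–Tarn–Quorn–Yarm = $9.

$9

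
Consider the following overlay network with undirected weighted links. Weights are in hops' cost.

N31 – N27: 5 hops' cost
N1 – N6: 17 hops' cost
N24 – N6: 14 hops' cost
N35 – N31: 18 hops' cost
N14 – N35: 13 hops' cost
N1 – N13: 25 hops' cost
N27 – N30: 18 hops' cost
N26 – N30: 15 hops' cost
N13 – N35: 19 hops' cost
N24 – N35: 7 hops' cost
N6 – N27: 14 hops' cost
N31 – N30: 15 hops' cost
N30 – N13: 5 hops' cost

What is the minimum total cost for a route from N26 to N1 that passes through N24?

Shortest N26→N24: N26 → N30 → N13 → N35 → N24 = 46
Shortest N24→N1: N24 → N6 → N1 = 31
Total via N24: 46 + 31 = 77 hops' cost.

77 hops' cost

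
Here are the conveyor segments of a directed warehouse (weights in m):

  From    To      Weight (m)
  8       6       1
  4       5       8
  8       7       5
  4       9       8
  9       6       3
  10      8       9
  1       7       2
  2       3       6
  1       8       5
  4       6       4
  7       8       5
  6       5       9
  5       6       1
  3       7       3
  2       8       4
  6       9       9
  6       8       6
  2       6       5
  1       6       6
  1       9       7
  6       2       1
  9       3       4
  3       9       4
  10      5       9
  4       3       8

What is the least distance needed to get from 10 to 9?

19 m

Compare a few routes:
10 - 5 - 6 - 9: 9+1+9 = 19
10 - 5 - 6 - 2 - 3 - 9: 9+1+1+6+4 = 21
Cheapest is 10 - 5 - 6 - 9 at 19 m.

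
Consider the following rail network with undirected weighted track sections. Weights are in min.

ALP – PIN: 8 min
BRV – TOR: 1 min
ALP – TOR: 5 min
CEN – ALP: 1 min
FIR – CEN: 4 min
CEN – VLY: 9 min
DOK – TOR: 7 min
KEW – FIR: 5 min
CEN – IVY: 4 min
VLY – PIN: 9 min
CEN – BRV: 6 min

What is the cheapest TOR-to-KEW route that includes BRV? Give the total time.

Shortest TOR→BRV: TOR → BRV = 1
Best BRV to KEW: BRV → CEN → FIR → KEW costing 15
Total via BRV: 1 + 15 = 16 min.

16 min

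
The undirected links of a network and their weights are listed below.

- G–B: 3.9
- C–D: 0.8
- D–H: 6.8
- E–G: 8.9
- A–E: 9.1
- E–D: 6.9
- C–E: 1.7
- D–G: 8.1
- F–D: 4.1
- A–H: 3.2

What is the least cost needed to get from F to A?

Candidate routes:
F → D → H → A: 4.1+6.8+3.2 = 14.1
F → D → E → A: 4.1+6.9+9.1 = 20.1
F → D → C → E → A: 4.1+0.8+1.7+9.1 = 15.7
Cheapest is F → D → H → A at 14.1.

14.1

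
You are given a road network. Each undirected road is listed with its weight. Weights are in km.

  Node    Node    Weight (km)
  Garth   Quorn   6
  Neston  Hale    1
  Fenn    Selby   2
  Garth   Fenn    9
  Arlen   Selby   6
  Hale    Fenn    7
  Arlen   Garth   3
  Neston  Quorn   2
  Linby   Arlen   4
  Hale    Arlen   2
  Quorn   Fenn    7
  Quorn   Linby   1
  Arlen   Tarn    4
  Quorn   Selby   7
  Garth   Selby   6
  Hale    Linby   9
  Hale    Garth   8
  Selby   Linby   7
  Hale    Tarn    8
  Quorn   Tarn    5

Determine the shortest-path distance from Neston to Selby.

9 km

Compare a few routes:
Neston–Quorn–Fenn–Selby: 2+7+2 = 11
Neston–Hale–Fenn–Selby: 1+7+2 = 10
Neston–Quorn–Selby: 2+7 = 9
Neston–Quorn–Linby–Selby: 2+1+7 = 10
The minimum is 9 km via Neston–Quorn–Selby.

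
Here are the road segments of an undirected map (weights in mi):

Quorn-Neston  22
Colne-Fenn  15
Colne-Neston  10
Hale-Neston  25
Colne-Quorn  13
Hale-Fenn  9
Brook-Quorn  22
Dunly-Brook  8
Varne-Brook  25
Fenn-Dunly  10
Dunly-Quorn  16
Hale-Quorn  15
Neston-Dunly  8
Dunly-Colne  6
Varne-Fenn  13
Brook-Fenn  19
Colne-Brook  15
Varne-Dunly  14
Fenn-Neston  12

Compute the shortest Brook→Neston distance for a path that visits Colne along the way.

Best Brook to Colne: Brook–Dunly–Colne costing 14
Best Colne to Neston: Colne–Neston costing 10
Total via Colne: 14 + 10 = 24 mi.

24 mi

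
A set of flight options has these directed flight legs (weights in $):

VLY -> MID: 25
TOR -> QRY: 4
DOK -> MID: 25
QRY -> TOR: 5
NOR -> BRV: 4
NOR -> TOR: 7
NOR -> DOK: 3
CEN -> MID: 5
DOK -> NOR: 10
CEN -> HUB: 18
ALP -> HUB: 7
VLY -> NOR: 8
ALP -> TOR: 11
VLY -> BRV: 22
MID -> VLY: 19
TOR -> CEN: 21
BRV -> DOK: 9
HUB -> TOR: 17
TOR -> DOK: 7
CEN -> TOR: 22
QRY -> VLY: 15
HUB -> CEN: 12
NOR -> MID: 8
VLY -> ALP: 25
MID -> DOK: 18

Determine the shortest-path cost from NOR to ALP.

Settle nodes by increasing distance from NOR:
NOR: 0
DOK: 3  (via NOR)
BRV: 4  (via NOR)
TOR: 7  (via NOR)
MID: 8  (via NOR)
QRY: 11  (via TOR)
VLY: 26  (via QRY)
CEN: 28  (via TOR)
HUB: 46  (via CEN)
ALP: 51  (via VLY)
Shortest route: NOR–TOR–QRY–VLY–ALP = $51.

$51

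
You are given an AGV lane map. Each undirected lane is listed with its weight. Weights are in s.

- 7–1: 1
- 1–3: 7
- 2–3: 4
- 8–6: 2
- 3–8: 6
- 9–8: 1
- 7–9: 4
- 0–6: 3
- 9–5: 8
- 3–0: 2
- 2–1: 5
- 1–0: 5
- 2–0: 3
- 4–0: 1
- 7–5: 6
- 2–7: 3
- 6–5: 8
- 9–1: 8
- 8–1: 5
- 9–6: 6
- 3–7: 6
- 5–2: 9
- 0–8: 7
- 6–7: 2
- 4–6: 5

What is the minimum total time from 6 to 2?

5 s

Compare a few routes:
6 → 0 → 2: 3+3 = 6
6 → 7 → 2: 2+3 = 5
6 → 7 → 1 → 2: 2+1+5 = 8
The minimum is 5 s via 6 → 7 → 2.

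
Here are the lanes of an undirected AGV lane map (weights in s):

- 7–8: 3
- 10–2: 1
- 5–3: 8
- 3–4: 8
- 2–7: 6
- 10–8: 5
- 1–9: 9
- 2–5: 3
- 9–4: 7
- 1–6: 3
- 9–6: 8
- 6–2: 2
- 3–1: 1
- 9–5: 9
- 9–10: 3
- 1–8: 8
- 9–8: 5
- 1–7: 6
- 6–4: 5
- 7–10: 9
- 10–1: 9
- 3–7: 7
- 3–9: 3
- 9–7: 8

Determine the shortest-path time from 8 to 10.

Compare a few routes:
8–7–10: 3+9 = 12
8–7–2–10: 3+6+1 = 10
8–9–10: 5+3 = 8
8–10: 5 = 5
The minimum is 5 s via 8–10.

5 s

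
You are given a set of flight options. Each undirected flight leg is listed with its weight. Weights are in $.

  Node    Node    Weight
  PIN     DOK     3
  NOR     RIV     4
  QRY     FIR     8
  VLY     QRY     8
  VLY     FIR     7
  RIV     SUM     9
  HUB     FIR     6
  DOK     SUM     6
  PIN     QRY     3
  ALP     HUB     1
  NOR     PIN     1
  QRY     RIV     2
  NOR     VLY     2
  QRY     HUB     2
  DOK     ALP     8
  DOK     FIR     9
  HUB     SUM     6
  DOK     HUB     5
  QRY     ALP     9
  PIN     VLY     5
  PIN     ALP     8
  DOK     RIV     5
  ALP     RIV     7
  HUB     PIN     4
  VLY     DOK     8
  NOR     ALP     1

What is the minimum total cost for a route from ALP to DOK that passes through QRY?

$9

Best ALP to QRY: ALP–HUB–QRY costing 3
Shortest QRY→DOK: QRY–PIN–DOK = 6
Total via QRY: 3 + 6 = $9.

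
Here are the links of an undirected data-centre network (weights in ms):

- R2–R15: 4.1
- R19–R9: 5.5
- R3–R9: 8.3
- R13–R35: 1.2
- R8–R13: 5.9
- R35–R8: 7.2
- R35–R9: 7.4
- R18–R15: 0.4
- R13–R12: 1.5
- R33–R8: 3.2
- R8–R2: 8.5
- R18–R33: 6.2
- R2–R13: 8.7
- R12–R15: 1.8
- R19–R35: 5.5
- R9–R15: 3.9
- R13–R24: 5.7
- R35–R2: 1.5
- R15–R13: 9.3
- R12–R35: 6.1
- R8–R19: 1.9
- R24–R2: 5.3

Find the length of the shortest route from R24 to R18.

Enumerating some paths:
R24 - R2 - R15 - R18: 5.3+4.1+0.4 = 9.8
R24 - R13 - R12 - R15 - R18: 5.7+1.5+1.8+0.4 = 9.4
Cheapest is R24 - R13 - R12 - R15 - R18 at 9.4 ms.

9.4 ms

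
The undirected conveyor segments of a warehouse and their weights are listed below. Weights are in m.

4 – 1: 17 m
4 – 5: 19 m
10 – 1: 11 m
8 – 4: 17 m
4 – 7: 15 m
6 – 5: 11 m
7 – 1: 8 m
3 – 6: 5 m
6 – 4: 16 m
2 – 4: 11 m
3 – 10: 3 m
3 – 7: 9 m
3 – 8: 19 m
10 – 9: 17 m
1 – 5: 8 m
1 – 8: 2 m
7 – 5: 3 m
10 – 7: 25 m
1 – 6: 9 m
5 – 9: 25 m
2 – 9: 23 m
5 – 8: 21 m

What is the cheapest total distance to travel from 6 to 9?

Candidate routes:
6–3–10–9: 5+3+17 = 25
6–5–9: 11+25 = 36
6–1–10–9: 9+11+17 = 37
The minimum is 25 m via 6–3–10–9.

25 m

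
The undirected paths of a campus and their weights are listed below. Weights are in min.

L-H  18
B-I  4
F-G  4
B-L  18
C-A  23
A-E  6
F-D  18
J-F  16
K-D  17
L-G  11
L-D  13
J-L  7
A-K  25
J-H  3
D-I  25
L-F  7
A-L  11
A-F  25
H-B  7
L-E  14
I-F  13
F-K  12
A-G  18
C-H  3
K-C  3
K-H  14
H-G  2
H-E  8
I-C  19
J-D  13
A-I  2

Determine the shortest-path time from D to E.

Settle nodes by increasing distance from D:
D: 0
J: 13  (via D)
L: 13  (via D)
H: 16  (via J)
K: 17  (via D)
F: 18  (via D)
G: 18  (via H)
C: 19  (via H)
B: 23  (via H)
A: 24  (via L)
E: 24  (via H)
Shortest route: D–J–H–E = 24 min.

24 min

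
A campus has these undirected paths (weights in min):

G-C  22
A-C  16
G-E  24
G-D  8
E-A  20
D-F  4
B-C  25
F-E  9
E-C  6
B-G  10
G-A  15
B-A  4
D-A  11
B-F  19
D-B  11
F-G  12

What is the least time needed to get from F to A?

Settle nodes by increasing distance from F:
F: 0
D: 4  (via F)
E: 9  (via F)
G: 12  (via F)
A: 15  (via D)
Shortest route: F → D → A = 15 min.

15 min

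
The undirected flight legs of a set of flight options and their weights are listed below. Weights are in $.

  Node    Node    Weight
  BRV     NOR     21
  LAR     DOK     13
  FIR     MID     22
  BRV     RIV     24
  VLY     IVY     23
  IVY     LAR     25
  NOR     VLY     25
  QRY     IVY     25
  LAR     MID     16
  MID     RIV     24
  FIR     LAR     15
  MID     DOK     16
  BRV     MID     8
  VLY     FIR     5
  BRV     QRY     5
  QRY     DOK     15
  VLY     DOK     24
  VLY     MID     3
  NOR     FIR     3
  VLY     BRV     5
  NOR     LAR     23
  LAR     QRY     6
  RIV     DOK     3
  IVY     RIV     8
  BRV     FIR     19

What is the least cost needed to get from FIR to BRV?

$10

Shortest distances from FIR:
FIR: 0
NOR: 3  (via FIR)
VLY: 5  (via FIR)
MID: 8  (via VLY)
BRV: 10  (via VLY)
Shortest route: FIR → VLY → BRV = $10.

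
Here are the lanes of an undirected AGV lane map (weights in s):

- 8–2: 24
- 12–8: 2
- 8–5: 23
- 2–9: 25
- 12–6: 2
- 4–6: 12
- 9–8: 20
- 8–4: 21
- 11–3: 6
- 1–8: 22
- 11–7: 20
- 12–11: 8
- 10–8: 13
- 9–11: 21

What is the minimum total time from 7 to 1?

Running Dijkstra from 7:
7: 0
11: 20  (via 7)
3: 26  (via 11)
12: 28  (via 11)
6: 30  (via 12)
8: 30  (via 12)
9: 41  (via 11)
4: 42  (via 6)
10: 43  (via 8)
1: 52  (via 8)
Shortest route: 7 → 11 → 12 → 8 → 1 = 52 s.

52 s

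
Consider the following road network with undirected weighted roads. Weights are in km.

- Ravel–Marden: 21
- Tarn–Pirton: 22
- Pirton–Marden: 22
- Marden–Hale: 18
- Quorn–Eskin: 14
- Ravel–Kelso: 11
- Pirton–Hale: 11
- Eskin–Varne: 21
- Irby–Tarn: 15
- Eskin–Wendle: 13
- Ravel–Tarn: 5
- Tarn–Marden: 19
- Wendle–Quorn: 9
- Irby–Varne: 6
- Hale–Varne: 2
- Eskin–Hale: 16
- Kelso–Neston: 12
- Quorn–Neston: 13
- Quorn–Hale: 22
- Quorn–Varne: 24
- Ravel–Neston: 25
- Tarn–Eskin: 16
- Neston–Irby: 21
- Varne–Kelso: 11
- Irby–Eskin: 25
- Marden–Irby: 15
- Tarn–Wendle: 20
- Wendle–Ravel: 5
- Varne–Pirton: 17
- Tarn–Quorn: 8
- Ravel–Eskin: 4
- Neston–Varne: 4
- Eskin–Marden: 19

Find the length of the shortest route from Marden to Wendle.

Settle nodes by increasing distance from Marden:
Marden: 0
Irby: 15  (via Marden)
Hale: 18  (via Marden)
Tarn: 19  (via Marden)
Eskin: 19  (via Marden)
Varne: 20  (via Hale)
Ravel: 21  (via Marden)
Pirton: 22  (via Marden)
Neston: 24  (via Varne)
Wendle: 26  (via Ravel)
Shortest route: Marden–Ravel–Wendle = 26 km.

26 km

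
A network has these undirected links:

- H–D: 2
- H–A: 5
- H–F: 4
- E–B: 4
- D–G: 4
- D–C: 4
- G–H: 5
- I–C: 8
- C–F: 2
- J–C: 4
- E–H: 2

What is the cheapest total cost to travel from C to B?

12

Settle nodes by increasing distance from C:
C: 0
F: 2  (via C)
D: 4  (via C)
J: 4  (via C)
H: 6  (via F)
E: 8  (via H)
G: 8  (via D)
I: 8  (via C)
A: 11  (via H)
B: 12  (via E)
Shortest route: C–F–H–E–B = 12.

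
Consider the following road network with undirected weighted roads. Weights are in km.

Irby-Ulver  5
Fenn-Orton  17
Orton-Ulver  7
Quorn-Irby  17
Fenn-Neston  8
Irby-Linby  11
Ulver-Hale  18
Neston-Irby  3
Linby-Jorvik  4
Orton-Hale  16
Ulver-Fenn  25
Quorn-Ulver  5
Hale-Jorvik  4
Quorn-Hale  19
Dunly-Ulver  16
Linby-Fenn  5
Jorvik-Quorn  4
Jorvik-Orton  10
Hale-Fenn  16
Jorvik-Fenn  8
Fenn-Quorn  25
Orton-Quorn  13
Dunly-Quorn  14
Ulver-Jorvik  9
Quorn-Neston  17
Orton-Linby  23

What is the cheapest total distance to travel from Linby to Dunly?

22 km

Running Dijkstra from Linby:
Linby: 0
Jorvik: 4  (via Linby)
Fenn: 5  (via Linby)
Quorn: 8  (via Jorvik)
Hale: 8  (via Jorvik)
Irby: 11  (via Linby)
Neston: 13  (via Fenn)
Ulver: 13  (via Jorvik)
Orton: 14  (via Jorvik)
Dunly: 22  (via Quorn)
Shortest route: Linby–Jorvik–Quorn–Dunly = 22 km.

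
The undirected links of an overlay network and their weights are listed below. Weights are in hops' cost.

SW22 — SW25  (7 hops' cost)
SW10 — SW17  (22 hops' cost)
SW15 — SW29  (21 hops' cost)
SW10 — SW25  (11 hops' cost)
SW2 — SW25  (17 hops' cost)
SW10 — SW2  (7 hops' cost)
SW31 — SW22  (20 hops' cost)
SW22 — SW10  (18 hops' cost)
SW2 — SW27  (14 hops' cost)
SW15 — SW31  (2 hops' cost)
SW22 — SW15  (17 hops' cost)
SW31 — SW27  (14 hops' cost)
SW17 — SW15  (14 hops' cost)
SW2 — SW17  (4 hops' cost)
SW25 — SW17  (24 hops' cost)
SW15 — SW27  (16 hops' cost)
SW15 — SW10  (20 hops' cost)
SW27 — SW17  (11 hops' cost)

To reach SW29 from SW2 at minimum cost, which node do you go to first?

Enumerating some paths:
SW2–SW10–SW15–SW29: 7+20+21 = 48
SW2–SW17–SW15–SW29: 4+14+21 = 39
Cheapest is SW2–SW17–SW15–SW29 at 39 hops' cost.
So from SW2 the first move is to SW17.

SW17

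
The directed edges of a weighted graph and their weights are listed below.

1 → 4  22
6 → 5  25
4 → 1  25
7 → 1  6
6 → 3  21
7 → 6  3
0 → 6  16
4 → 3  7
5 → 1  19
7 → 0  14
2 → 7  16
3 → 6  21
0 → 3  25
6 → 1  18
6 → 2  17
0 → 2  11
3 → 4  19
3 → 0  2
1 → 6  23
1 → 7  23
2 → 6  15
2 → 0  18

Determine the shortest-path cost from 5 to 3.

Running Dijkstra from 5:
5: 0
1: 19  (via 5)
4: 41  (via 1)
6: 42  (via 1)
7: 42  (via 1)
3: 48  (via 4)
Shortest route: 5–1–4–3 = 48.

48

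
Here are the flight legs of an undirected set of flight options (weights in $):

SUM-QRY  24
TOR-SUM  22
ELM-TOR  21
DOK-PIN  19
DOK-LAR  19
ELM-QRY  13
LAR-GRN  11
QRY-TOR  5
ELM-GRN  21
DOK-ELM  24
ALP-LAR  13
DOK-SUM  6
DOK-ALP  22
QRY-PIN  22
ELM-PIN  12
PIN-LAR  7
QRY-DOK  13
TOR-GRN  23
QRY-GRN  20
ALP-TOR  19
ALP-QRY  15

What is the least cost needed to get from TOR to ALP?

$19

Candidate routes:
TOR - QRY - PIN - LAR - ALP: 5+22+7+13 = 47
TOR - QRY - DOK - ALP: 5+13+22 = 40
TOR - ALP: 19 = 19
TOR - QRY - ALP: 5+15 = 20
The minimum is $19 via TOR - ALP.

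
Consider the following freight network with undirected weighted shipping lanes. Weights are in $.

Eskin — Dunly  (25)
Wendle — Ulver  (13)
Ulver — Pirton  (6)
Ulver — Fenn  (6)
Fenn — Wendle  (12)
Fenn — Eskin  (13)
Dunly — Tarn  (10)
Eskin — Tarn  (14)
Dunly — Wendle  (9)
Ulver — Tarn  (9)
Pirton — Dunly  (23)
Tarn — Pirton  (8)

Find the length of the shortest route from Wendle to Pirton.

$19

Running Dijkstra from Wendle:
Wendle: 0
Dunly: 9  (via Wendle)
Fenn: 12  (via Wendle)
Ulver: 13  (via Wendle)
Tarn: 19  (via Dunly)
Pirton: 19  (via Ulver)
Shortest route: Wendle → Ulver → Pirton = $19.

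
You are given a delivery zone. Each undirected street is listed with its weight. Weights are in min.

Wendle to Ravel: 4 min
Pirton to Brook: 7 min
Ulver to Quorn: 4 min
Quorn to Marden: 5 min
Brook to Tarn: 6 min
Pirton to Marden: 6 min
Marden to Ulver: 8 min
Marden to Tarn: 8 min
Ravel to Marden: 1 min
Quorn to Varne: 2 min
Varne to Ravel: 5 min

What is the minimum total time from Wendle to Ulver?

Enumerating some paths:
Wendle–Ravel–Varne–Quorn–Ulver: 4+5+2+4 = 15
Wendle–Ravel–Marden–Quorn–Ulver: 4+1+5+4 = 14
Wendle–Ravel–Marden–Ulver: 4+1+8 = 13
Cheapest is Wendle–Ravel–Marden–Ulver at 13 min.

13 min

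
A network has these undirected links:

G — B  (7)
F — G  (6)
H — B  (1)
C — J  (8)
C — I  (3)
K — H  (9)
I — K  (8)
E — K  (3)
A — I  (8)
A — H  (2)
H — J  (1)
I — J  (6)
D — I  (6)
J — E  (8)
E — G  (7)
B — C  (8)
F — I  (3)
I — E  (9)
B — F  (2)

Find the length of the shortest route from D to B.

11

Settle nodes by increasing distance from D:
D: 0
I: 6  (via D)
C: 9  (via I)
F: 9  (via I)
B: 11  (via F)
Shortest route: D → I → F → B = 11.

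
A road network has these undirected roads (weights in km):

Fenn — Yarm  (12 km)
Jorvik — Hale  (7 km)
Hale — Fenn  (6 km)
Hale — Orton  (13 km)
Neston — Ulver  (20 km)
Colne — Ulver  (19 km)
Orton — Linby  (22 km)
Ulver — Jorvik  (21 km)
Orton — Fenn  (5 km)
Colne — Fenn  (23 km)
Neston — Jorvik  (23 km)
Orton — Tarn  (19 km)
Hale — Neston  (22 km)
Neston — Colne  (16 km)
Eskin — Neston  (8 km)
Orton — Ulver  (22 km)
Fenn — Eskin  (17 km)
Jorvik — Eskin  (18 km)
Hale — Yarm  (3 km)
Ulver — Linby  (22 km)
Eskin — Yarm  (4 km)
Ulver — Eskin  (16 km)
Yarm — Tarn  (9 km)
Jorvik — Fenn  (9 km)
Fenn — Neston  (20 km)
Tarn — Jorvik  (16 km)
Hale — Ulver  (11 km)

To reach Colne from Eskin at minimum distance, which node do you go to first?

Neston

Compare a few routes:
Eskin → Yarm → Hale → Fenn → Colne: 4+3+6+23 = 36
Eskin → Yarm → Hale → Ulver → Colne: 4+3+11+19 = 37
Eskin → Ulver → Colne: 16+19 = 35
Eskin → Neston → Colne: 8+16 = 24
The minimum is 24 km via Eskin → Neston → Colne.
So from Eskin the first move is to Neston.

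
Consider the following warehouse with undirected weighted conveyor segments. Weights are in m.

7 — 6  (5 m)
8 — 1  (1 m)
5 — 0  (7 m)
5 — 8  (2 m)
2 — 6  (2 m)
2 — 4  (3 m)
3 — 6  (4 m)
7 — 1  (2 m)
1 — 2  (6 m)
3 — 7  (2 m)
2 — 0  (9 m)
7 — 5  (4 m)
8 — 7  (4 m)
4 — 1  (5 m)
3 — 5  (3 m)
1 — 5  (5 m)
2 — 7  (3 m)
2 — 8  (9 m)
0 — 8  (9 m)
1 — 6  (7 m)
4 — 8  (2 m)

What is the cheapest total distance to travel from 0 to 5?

7 m

Running Dijkstra from 0:
0: 0
5: 7  (via 0)
Shortest route: 0 → 5 = 7 m.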